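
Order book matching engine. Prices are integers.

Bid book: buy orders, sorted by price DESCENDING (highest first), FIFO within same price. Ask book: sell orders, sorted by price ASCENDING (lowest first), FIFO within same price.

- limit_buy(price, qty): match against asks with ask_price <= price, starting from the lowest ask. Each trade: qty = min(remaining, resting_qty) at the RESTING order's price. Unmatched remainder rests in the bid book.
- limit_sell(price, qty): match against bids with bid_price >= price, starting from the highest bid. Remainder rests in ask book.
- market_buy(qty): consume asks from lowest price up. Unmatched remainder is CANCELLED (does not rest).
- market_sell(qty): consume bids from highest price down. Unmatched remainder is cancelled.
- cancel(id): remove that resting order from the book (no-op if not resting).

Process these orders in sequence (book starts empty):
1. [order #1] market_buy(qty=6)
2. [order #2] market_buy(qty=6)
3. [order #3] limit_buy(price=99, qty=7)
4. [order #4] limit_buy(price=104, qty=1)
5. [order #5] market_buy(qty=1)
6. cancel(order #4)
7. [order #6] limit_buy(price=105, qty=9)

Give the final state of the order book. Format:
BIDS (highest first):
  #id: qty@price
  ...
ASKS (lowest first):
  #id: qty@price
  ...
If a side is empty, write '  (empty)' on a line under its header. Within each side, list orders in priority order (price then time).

Answer: BIDS (highest first):
  #6: 9@105
  #3: 7@99
ASKS (lowest first):
  (empty)

Derivation:
After op 1 [order #1] market_buy(qty=6): fills=none; bids=[-] asks=[-]
After op 2 [order #2] market_buy(qty=6): fills=none; bids=[-] asks=[-]
After op 3 [order #3] limit_buy(price=99, qty=7): fills=none; bids=[#3:7@99] asks=[-]
After op 4 [order #4] limit_buy(price=104, qty=1): fills=none; bids=[#4:1@104 #3:7@99] asks=[-]
After op 5 [order #5] market_buy(qty=1): fills=none; bids=[#4:1@104 #3:7@99] asks=[-]
After op 6 cancel(order #4): fills=none; bids=[#3:7@99] asks=[-]
After op 7 [order #6] limit_buy(price=105, qty=9): fills=none; bids=[#6:9@105 #3:7@99] asks=[-]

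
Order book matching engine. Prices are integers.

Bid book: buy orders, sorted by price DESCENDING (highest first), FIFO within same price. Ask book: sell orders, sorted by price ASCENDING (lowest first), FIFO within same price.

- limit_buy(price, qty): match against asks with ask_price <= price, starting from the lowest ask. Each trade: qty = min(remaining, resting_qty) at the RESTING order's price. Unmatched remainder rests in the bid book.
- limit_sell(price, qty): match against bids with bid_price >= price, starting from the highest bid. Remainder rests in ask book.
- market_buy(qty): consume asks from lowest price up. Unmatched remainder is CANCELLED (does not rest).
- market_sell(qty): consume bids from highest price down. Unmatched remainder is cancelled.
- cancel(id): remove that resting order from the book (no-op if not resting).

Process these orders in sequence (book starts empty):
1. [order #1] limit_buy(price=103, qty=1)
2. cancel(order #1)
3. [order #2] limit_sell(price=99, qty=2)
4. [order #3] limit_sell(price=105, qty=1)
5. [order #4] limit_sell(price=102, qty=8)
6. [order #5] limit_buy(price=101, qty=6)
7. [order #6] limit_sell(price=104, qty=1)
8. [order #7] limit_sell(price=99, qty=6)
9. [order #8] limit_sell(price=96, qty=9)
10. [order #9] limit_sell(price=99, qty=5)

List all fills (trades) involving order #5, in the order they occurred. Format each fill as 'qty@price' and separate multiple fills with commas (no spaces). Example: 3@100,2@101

Answer: 2@99,4@101

Derivation:
After op 1 [order #1] limit_buy(price=103, qty=1): fills=none; bids=[#1:1@103] asks=[-]
After op 2 cancel(order #1): fills=none; bids=[-] asks=[-]
After op 3 [order #2] limit_sell(price=99, qty=2): fills=none; bids=[-] asks=[#2:2@99]
After op 4 [order #3] limit_sell(price=105, qty=1): fills=none; bids=[-] asks=[#2:2@99 #3:1@105]
After op 5 [order #4] limit_sell(price=102, qty=8): fills=none; bids=[-] asks=[#2:2@99 #4:8@102 #3:1@105]
After op 6 [order #5] limit_buy(price=101, qty=6): fills=#5x#2:2@99; bids=[#5:4@101] asks=[#4:8@102 #3:1@105]
After op 7 [order #6] limit_sell(price=104, qty=1): fills=none; bids=[#5:4@101] asks=[#4:8@102 #6:1@104 #3:1@105]
After op 8 [order #7] limit_sell(price=99, qty=6): fills=#5x#7:4@101; bids=[-] asks=[#7:2@99 #4:8@102 #6:1@104 #3:1@105]
After op 9 [order #8] limit_sell(price=96, qty=9): fills=none; bids=[-] asks=[#8:9@96 #7:2@99 #4:8@102 #6:1@104 #3:1@105]
After op 10 [order #9] limit_sell(price=99, qty=5): fills=none; bids=[-] asks=[#8:9@96 #7:2@99 #9:5@99 #4:8@102 #6:1@104 #3:1@105]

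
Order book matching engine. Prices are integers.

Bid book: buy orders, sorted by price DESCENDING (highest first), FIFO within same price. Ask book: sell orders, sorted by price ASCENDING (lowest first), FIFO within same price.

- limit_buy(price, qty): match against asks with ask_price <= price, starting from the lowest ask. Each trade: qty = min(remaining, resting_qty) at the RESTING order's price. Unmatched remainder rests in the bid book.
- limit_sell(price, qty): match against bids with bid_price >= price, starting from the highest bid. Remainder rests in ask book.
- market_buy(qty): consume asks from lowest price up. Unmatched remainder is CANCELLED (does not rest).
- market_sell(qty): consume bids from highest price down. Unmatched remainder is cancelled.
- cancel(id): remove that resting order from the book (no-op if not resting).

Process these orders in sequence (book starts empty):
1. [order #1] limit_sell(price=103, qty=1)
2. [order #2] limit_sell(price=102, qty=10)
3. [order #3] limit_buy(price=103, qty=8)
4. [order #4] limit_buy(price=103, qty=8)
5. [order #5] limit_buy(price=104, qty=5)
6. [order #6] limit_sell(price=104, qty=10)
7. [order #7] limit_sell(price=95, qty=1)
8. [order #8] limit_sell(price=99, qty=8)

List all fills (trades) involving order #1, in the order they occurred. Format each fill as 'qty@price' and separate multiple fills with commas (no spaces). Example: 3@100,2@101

After op 1 [order #1] limit_sell(price=103, qty=1): fills=none; bids=[-] asks=[#1:1@103]
After op 2 [order #2] limit_sell(price=102, qty=10): fills=none; bids=[-] asks=[#2:10@102 #1:1@103]
After op 3 [order #3] limit_buy(price=103, qty=8): fills=#3x#2:8@102; bids=[-] asks=[#2:2@102 #1:1@103]
After op 4 [order #4] limit_buy(price=103, qty=8): fills=#4x#2:2@102 #4x#1:1@103; bids=[#4:5@103] asks=[-]
After op 5 [order #5] limit_buy(price=104, qty=5): fills=none; bids=[#5:5@104 #4:5@103] asks=[-]
After op 6 [order #6] limit_sell(price=104, qty=10): fills=#5x#6:5@104; bids=[#4:5@103] asks=[#6:5@104]
After op 7 [order #7] limit_sell(price=95, qty=1): fills=#4x#7:1@103; bids=[#4:4@103] asks=[#6:5@104]
After op 8 [order #8] limit_sell(price=99, qty=8): fills=#4x#8:4@103; bids=[-] asks=[#8:4@99 #6:5@104]

Answer: 1@103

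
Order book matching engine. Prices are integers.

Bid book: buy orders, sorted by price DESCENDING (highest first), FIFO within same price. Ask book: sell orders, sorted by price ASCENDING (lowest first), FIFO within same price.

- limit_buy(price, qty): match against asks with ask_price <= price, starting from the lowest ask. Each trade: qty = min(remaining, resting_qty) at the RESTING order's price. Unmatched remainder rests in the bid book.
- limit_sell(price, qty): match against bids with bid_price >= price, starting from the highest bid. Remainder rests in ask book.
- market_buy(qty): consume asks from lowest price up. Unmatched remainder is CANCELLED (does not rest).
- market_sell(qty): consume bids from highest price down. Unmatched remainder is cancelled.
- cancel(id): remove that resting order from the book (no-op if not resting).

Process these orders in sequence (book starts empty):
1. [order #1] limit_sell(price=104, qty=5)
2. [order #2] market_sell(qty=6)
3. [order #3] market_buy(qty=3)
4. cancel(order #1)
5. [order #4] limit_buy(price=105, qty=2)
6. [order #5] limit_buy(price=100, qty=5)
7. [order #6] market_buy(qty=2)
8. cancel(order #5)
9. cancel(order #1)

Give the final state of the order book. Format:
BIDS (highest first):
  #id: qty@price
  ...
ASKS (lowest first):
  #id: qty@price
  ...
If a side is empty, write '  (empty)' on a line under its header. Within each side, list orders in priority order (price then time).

Answer: BIDS (highest first):
  #4: 2@105
ASKS (lowest first):
  (empty)

Derivation:
After op 1 [order #1] limit_sell(price=104, qty=5): fills=none; bids=[-] asks=[#1:5@104]
After op 2 [order #2] market_sell(qty=6): fills=none; bids=[-] asks=[#1:5@104]
After op 3 [order #3] market_buy(qty=3): fills=#3x#1:3@104; bids=[-] asks=[#1:2@104]
After op 4 cancel(order #1): fills=none; bids=[-] asks=[-]
After op 5 [order #4] limit_buy(price=105, qty=2): fills=none; bids=[#4:2@105] asks=[-]
After op 6 [order #5] limit_buy(price=100, qty=5): fills=none; bids=[#4:2@105 #5:5@100] asks=[-]
After op 7 [order #6] market_buy(qty=2): fills=none; bids=[#4:2@105 #5:5@100] asks=[-]
After op 8 cancel(order #5): fills=none; bids=[#4:2@105] asks=[-]
After op 9 cancel(order #1): fills=none; bids=[#4:2@105] asks=[-]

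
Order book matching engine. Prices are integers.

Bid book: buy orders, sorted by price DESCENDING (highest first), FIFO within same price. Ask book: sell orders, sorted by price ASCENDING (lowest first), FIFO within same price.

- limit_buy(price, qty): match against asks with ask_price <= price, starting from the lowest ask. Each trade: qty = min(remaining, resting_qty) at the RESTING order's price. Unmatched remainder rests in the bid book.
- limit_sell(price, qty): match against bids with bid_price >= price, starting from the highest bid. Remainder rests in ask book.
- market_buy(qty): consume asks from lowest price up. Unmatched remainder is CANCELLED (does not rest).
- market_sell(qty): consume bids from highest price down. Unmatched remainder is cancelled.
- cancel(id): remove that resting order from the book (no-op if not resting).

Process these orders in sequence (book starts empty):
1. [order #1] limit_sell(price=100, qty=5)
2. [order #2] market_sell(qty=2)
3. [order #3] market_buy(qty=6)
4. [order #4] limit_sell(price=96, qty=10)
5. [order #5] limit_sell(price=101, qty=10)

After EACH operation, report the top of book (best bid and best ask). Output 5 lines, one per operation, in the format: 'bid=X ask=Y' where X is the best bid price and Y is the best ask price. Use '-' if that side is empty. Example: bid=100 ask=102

Answer: bid=- ask=100
bid=- ask=100
bid=- ask=-
bid=- ask=96
bid=- ask=96

Derivation:
After op 1 [order #1] limit_sell(price=100, qty=5): fills=none; bids=[-] asks=[#1:5@100]
After op 2 [order #2] market_sell(qty=2): fills=none; bids=[-] asks=[#1:5@100]
After op 3 [order #3] market_buy(qty=6): fills=#3x#1:5@100; bids=[-] asks=[-]
After op 4 [order #4] limit_sell(price=96, qty=10): fills=none; bids=[-] asks=[#4:10@96]
After op 5 [order #5] limit_sell(price=101, qty=10): fills=none; bids=[-] asks=[#4:10@96 #5:10@101]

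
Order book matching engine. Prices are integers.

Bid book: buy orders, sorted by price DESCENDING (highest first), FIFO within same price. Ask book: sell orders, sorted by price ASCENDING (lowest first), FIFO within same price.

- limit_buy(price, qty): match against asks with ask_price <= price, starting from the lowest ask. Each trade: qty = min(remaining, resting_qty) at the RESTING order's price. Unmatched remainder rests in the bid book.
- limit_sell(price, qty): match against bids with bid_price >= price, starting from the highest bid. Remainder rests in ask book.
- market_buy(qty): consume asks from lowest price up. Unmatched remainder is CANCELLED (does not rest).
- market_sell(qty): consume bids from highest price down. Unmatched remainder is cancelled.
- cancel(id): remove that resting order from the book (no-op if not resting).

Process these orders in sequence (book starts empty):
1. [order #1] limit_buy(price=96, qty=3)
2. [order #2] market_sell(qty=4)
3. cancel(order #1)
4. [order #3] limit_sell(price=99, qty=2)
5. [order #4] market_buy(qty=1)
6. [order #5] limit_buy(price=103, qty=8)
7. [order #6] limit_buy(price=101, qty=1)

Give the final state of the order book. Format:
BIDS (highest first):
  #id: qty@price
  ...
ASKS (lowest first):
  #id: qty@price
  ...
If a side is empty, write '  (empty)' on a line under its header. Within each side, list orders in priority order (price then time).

Answer: BIDS (highest first):
  #5: 7@103
  #6: 1@101
ASKS (lowest first):
  (empty)

Derivation:
After op 1 [order #1] limit_buy(price=96, qty=3): fills=none; bids=[#1:3@96] asks=[-]
After op 2 [order #2] market_sell(qty=4): fills=#1x#2:3@96; bids=[-] asks=[-]
After op 3 cancel(order #1): fills=none; bids=[-] asks=[-]
After op 4 [order #3] limit_sell(price=99, qty=2): fills=none; bids=[-] asks=[#3:2@99]
After op 5 [order #4] market_buy(qty=1): fills=#4x#3:1@99; bids=[-] asks=[#3:1@99]
After op 6 [order #5] limit_buy(price=103, qty=8): fills=#5x#3:1@99; bids=[#5:7@103] asks=[-]
After op 7 [order #6] limit_buy(price=101, qty=1): fills=none; bids=[#5:7@103 #6:1@101] asks=[-]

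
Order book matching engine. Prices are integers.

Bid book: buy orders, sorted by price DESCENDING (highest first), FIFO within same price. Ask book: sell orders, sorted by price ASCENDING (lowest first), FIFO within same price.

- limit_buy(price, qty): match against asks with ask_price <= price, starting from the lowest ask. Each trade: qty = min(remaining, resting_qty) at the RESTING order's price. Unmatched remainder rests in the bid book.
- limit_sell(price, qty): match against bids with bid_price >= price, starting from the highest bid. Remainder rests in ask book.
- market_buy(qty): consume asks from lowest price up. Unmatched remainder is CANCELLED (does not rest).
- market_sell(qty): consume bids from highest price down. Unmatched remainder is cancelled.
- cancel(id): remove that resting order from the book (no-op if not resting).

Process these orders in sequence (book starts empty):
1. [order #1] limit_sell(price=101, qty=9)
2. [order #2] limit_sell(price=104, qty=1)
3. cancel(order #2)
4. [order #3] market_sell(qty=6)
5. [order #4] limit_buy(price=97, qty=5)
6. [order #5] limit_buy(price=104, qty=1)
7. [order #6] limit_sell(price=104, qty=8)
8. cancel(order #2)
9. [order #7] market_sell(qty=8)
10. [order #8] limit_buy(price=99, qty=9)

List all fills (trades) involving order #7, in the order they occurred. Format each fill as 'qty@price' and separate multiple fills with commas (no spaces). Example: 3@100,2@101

After op 1 [order #1] limit_sell(price=101, qty=9): fills=none; bids=[-] asks=[#1:9@101]
After op 2 [order #2] limit_sell(price=104, qty=1): fills=none; bids=[-] asks=[#1:9@101 #2:1@104]
After op 3 cancel(order #2): fills=none; bids=[-] asks=[#1:9@101]
After op 4 [order #3] market_sell(qty=6): fills=none; bids=[-] asks=[#1:9@101]
After op 5 [order #4] limit_buy(price=97, qty=5): fills=none; bids=[#4:5@97] asks=[#1:9@101]
After op 6 [order #5] limit_buy(price=104, qty=1): fills=#5x#1:1@101; bids=[#4:5@97] asks=[#1:8@101]
After op 7 [order #6] limit_sell(price=104, qty=8): fills=none; bids=[#4:5@97] asks=[#1:8@101 #6:8@104]
After op 8 cancel(order #2): fills=none; bids=[#4:5@97] asks=[#1:8@101 #6:8@104]
After op 9 [order #7] market_sell(qty=8): fills=#4x#7:5@97; bids=[-] asks=[#1:8@101 #6:8@104]
After op 10 [order #8] limit_buy(price=99, qty=9): fills=none; bids=[#8:9@99] asks=[#1:8@101 #6:8@104]

Answer: 5@97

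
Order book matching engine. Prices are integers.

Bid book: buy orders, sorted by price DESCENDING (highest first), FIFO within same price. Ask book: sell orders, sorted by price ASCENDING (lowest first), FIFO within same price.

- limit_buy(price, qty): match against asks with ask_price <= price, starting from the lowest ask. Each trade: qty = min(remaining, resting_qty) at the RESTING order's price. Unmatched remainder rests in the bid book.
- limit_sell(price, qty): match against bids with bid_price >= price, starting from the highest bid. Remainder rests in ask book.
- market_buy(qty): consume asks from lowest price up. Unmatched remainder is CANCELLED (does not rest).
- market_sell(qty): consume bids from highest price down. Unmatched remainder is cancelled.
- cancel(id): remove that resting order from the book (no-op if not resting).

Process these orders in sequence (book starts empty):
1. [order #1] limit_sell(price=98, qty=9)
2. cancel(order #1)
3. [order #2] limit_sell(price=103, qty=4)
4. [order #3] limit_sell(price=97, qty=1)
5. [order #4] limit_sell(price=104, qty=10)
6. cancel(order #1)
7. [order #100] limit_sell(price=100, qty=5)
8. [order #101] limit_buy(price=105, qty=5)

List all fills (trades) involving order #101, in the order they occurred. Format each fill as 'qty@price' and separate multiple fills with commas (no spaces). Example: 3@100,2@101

Answer: 1@97,4@100

Derivation:
After op 1 [order #1] limit_sell(price=98, qty=9): fills=none; bids=[-] asks=[#1:9@98]
After op 2 cancel(order #1): fills=none; bids=[-] asks=[-]
After op 3 [order #2] limit_sell(price=103, qty=4): fills=none; bids=[-] asks=[#2:4@103]
After op 4 [order #3] limit_sell(price=97, qty=1): fills=none; bids=[-] asks=[#3:1@97 #2:4@103]
After op 5 [order #4] limit_sell(price=104, qty=10): fills=none; bids=[-] asks=[#3:1@97 #2:4@103 #4:10@104]
After op 6 cancel(order #1): fills=none; bids=[-] asks=[#3:1@97 #2:4@103 #4:10@104]
After op 7 [order #100] limit_sell(price=100, qty=5): fills=none; bids=[-] asks=[#3:1@97 #100:5@100 #2:4@103 #4:10@104]
After op 8 [order #101] limit_buy(price=105, qty=5): fills=#101x#3:1@97 #101x#100:4@100; bids=[-] asks=[#100:1@100 #2:4@103 #4:10@104]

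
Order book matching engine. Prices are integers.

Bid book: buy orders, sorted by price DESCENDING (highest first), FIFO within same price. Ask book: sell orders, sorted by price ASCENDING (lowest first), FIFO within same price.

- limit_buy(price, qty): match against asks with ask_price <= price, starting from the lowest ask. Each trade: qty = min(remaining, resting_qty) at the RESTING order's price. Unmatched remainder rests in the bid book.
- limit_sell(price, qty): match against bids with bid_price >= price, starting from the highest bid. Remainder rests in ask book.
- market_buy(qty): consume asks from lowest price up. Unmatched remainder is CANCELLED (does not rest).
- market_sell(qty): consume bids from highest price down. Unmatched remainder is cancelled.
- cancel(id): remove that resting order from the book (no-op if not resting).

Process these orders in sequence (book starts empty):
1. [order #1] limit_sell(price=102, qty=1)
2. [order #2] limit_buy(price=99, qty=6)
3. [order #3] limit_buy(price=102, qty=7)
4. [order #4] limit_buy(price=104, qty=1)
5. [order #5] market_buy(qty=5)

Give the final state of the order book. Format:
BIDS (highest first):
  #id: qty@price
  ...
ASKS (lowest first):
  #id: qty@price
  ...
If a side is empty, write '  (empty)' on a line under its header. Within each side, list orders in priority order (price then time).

Answer: BIDS (highest first):
  #4: 1@104
  #3: 6@102
  #2: 6@99
ASKS (lowest first):
  (empty)

Derivation:
After op 1 [order #1] limit_sell(price=102, qty=1): fills=none; bids=[-] asks=[#1:1@102]
After op 2 [order #2] limit_buy(price=99, qty=6): fills=none; bids=[#2:6@99] asks=[#1:1@102]
After op 3 [order #3] limit_buy(price=102, qty=7): fills=#3x#1:1@102; bids=[#3:6@102 #2:6@99] asks=[-]
After op 4 [order #4] limit_buy(price=104, qty=1): fills=none; bids=[#4:1@104 #3:6@102 #2:6@99] asks=[-]
After op 5 [order #5] market_buy(qty=5): fills=none; bids=[#4:1@104 #3:6@102 #2:6@99] asks=[-]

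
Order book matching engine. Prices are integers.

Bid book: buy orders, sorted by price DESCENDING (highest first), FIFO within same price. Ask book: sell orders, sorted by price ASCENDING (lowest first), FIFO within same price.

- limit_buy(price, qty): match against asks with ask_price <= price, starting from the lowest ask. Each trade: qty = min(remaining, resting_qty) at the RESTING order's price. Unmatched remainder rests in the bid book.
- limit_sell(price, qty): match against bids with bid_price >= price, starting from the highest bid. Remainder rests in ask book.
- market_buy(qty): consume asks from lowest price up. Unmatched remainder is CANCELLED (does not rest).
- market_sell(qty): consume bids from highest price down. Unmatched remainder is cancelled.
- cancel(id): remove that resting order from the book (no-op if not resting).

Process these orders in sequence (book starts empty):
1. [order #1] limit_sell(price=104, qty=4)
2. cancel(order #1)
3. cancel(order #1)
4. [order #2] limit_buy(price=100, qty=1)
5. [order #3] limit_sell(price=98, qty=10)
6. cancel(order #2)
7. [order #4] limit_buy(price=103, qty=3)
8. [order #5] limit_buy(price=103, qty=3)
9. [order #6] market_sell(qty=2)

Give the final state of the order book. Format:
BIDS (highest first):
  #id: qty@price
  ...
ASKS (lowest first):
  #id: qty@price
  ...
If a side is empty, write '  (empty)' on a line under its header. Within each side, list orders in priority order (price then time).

After op 1 [order #1] limit_sell(price=104, qty=4): fills=none; bids=[-] asks=[#1:4@104]
After op 2 cancel(order #1): fills=none; bids=[-] asks=[-]
After op 3 cancel(order #1): fills=none; bids=[-] asks=[-]
After op 4 [order #2] limit_buy(price=100, qty=1): fills=none; bids=[#2:1@100] asks=[-]
After op 5 [order #3] limit_sell(price=98, qty=10): fills=#2x#3:1@100; bids=[-] asks=[#3:9@98]
After op 6 cancel(order #2): fills=none; bids=[-] asks=[#3:9@98]
After op 7 [order #4] limit_buy(price=103, qty=3): fills=#4x#3:3@98; bids=[-] asks=[#3:6@98]
After op 8 [order #5] limit_buy(price=103, qty=3): fills=#5x#3:3@98; bids=[-] asks=[#3:3@98]
After op 9 [order #6] market_sell(qty=2): fills=none; bids=[-] asks=[#3:3@98]

Answer: BIDS (highest first):
  (empty)
ASKS (lowest first):
  #3: 3@98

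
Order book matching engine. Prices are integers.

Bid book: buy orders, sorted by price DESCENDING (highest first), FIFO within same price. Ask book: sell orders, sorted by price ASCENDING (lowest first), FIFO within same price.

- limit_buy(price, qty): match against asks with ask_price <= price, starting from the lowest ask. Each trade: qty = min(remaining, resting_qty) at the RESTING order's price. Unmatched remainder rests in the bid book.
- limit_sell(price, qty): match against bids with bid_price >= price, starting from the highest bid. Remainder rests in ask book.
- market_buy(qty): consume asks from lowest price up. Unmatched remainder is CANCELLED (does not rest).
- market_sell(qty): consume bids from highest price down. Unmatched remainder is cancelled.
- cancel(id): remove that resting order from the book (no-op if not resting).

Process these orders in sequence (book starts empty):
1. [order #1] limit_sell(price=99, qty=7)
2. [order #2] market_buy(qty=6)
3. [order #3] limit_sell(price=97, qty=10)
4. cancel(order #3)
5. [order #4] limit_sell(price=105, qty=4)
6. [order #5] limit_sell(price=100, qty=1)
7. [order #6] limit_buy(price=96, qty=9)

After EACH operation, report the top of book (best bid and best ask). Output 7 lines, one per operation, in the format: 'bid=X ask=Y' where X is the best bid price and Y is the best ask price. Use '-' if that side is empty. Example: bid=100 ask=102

After op 1 [order #1] limit_sell(price=99, qty=7): fills=none; bids=[-] asks=[#1:7@99]
After op 2 [order #2] market_buy(qty=6): fills=#2x#1:6@99; bids=[-] asks=[#1:1@99]
After op 3 [order #3] limit_sell(price=97, qty=10): fills=none; bids=[-] asks=[#3:10@97 #1:1@99]
After op 4 cancel(order #3): fills=none; bids=[-] asks=[#1:1@99]
After op 5 [order #4] limit_sell(price=105, qty=4): fills=none; bids=[-] asks=[#1:1@99 #4:4@105]
After op 6 [order #5] limit_sell(price=100, qty=1): fills=none; bids=[-] asks=[#1:1@99 #5:1@100 #4:4@105]
After op 7 [order #6] limit_buy(price=96, qty=9): fills=none; bids=[#6:9@96] asks=[#1:1@99 #5:1@100 #4:4@105]

Answer: bid=- ask=99
bid=- ask=99
bid=- ask=97
bid=- ask=99
bid=- ask=99
bid=- ask=99
bid=96 ask=99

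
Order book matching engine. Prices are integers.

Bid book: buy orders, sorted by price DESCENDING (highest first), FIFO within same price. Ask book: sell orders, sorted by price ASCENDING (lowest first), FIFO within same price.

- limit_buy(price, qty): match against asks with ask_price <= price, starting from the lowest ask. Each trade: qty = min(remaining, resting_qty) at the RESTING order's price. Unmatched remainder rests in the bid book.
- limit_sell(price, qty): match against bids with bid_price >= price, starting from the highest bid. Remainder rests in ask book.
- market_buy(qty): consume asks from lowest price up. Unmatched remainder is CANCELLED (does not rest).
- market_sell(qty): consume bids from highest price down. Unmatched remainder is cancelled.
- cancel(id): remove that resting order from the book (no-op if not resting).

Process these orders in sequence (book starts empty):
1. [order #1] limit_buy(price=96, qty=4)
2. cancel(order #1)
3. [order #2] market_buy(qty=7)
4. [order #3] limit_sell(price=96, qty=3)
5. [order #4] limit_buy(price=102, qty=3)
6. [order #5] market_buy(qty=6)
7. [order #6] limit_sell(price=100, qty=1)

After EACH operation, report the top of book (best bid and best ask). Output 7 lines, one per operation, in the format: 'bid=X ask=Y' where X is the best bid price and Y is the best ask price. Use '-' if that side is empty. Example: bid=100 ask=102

After op 1 [order #1] limit_buy(price=96, qty=4): fills=none; bids=[#1:4@96] asks=[-]
After op 2 cancel(order #1): fills=none; bids=[-] asks=[-]
After op 3 [order #2] market_buy(qty=7): fills=none; bids=[-] asks=[-]
After op 4 [order #3] limit_sell(price=96, qty=3): fills=none; bids=[-] asks=[#3:3@96]
After op 5 [order #4] limit_buy(price=102, qty=3): fills=#4x#3:3@96; bids=[-] asks=[-]
After op 6 [order #5] market_buy(qty=6): fills=none; bids=[-] asks=[-]
After op 7 [order #6] limit_sell(price=100, qty=1): fills=none; bids=[-] asks=[#6:1@100]

Answer: bid=96 ask=-
bid=- ask=-
bid=- ask=-
bid=- ask=96
bid=- ask=-
bid=- ask=-
bid=- ask=100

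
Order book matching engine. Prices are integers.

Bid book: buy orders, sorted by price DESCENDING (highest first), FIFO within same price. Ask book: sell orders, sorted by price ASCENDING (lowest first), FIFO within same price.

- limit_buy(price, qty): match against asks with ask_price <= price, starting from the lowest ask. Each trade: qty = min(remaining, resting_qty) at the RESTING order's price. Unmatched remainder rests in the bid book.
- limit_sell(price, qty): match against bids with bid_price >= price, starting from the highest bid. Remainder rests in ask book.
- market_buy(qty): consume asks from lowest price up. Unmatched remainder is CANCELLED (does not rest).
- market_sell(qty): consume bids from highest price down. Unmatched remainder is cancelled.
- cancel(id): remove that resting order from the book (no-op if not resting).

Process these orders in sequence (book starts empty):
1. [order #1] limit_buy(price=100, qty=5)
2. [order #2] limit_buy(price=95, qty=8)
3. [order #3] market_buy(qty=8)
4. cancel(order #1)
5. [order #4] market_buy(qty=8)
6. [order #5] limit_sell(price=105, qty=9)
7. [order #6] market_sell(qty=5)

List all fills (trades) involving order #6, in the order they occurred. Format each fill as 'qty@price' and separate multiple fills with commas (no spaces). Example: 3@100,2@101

Answer: 5@95

Derivation:
After op 1 [order #1] limit_buy(price=100, qty=5): fills=none; bids=[#1:5@100] asks=[-]
After op 2 [order #2] limit_buy(price=95, qty=8): fills=none; bids=[#1:5@100 #2:8@95] asks=[-]
After op 3 [order #3] market_buy(qty=8): fills=none; bids=[#1:5@100 #2:8@95] asks=[-]
After op 4 cancel(order #1): fills=none; bids=[#2:8@95] asks=[-]
After op 5 [order #4] market_buy(qty=8): fills=none; bids=[#2:8@95] asks=[-]
After op 6 [order #5] limit_sell(price=105, qty=9): fills=none; bids=[#2:8@95] asks=[#5:9@105]
After op 7 [order #6] market_sell(qty=5): fills=#2x#6:5@95; bids=[#2:3@95] asks=[#5:9@105]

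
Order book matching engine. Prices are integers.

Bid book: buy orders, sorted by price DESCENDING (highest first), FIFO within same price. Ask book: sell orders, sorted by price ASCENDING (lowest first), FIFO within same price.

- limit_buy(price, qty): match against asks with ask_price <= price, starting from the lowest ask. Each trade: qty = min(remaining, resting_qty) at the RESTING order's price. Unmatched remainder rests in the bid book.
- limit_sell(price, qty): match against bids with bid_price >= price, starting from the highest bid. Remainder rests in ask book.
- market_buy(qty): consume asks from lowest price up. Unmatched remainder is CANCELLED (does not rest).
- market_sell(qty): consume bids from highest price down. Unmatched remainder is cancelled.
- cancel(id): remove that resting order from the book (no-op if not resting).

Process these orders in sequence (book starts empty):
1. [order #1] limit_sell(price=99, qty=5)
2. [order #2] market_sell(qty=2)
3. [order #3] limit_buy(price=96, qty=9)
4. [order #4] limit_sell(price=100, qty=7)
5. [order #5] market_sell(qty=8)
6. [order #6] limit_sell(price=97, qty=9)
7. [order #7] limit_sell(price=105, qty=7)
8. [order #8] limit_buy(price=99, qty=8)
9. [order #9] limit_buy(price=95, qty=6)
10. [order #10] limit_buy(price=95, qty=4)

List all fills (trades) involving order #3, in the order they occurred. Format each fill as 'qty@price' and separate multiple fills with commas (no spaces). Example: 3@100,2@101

Answer: 8@96

Derivation:
After op 1 [order #1] limit_sell(price=99, qty=5): fills=none; bids=[-] asks=[#1:5@99]
After op 2 [order #2] market_sell(qty=2): fills=none; bids=[-] asks=[#1:5@99]
After op 3 [order #3] limit_buy(price=96, qty=9): fills=none; bids=[#3:9@96] asks=[#1:5@99]
After op 4 [order #4] limit_sell(price=100, qty=7): fills=none; bids=[#3:9@96] asks=[#1:5@99 #4:7@100]
After op 5 [order #5] market_sell(qty=8): fills=#3x#5:8@96; bids=[#3:1@96] asks=[#1:5@99 #4:7@100]
After op 6 [order #6] limit_sell(price=97, qty=9): fills=none; bids=[#3:1@96] asks=[#6:9@97 #1:5@99 #4:7@100]
After op 7 [order #7] limit_sell(price=105, qty=7): fills=none; bids=[#3:1@96] asks=[#6:9@97 #1:5@99 #4:7@100 #7:7@105]
After op 8 [order #8] limit_buy(price=99, qty=8): fills=#8x#6:8@97; bids=[#3:1@96] asks=[#6:1@97 #1:5@99 #4:7@100 #7:7@105]
After op 9 [order #9] limit_buy(price=95, qty=6): fills=none; bids=[#3:1@96 #9:6@95] asks=[#6:1@97 #1:5@99 #4:7@100 #7:7@105]
After op 10 [order #10] limit_buy(price=95, qty=4): fills=none; bids=[#3:1@96 #9:6@95 #10:4@95] asks=[#6:1@97 #1:5@99 #4:7@100 #7:7@105]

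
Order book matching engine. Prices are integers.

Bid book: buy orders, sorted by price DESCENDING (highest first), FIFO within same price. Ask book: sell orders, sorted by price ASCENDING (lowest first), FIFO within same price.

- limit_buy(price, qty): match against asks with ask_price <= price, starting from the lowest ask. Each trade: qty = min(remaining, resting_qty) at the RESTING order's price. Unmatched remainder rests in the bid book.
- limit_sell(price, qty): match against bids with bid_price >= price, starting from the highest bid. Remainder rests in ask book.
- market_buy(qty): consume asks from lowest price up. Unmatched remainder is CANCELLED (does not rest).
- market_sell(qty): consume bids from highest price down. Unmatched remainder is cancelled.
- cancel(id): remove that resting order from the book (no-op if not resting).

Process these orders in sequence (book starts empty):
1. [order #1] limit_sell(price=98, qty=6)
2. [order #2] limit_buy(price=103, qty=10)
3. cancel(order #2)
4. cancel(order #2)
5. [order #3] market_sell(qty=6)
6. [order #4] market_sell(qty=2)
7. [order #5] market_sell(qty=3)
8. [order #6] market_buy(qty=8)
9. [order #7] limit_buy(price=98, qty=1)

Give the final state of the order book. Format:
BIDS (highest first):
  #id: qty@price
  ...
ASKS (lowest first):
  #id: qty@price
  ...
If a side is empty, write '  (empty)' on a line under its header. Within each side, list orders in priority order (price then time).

After op 1 [order #1] limit_sell(price=98, qty=6): fills=none; bids=[-] asks=[#1:6@98]
After op 2 [order #2] limit_buy(price=103, qty=10): fills=#2x#1:6@98; bids=[#2:4@103] asks=[-]
After op 3 cancel(order #2): fills=none; bids=[-] asks=[-]
After op 4 cancel(order #2): fills=none; bids=[-] asks=[-]
After op 5 [order #3] market_sell(qty=6): fills=none; bids=[-] asks=[-]
After op 6 [order #4] market_sell(qty=2): fills=none; bids=[-] asks=[-]
After op 7 [order #5] market_sell(qty=3): fills=none; bids=[-] asks=[-]
After op 8 [order #6] market_buy(qty=8): fills=none; bids=[-] asks=[-]
After op 9 [order #7] limit_buy(price=98, qty=1): fills=none; bids=[#7:1@98] asks=[-]

Answer: BIDS (highest first):
  #7: 1@98
ASKS (lowest first):
  (empty)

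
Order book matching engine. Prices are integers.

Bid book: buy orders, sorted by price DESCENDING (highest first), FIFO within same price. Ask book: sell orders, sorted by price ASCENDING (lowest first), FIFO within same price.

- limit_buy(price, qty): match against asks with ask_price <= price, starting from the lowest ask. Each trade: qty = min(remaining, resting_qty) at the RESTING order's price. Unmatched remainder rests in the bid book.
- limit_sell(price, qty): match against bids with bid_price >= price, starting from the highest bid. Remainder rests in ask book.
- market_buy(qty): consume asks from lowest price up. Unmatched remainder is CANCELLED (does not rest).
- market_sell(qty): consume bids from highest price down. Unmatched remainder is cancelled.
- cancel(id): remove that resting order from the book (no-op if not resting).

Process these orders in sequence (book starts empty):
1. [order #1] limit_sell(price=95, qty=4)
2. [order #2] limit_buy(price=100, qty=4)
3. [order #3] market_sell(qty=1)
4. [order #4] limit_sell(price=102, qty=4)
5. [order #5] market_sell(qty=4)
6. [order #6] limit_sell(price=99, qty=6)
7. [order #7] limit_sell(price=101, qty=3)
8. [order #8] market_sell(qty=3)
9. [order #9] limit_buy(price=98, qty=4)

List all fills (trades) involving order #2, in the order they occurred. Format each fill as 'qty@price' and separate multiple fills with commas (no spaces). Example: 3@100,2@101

After op 1 [order #1] limit_sell(price=95, qty=4): fills=none; bids=[-] asks=[#1:4@95]
After op 2 [order #2] limit_buy(price=100, qty=4): fills=#2x#1:4@95; bids=[-] asks=[-]
After op 3 [order #3] market_sell(qty=1): fills=none; bids=[-] asks=[-]
After op 4 [order #4] limit_sell(price=102, qty=4): fills=none; bids=[-] asks=[#4:4@102]
After op 5 [order #5] market_sell(qty=4): fills=none; bids=[-] asks=[#4:4@102]
After op 6 [order #6] limit_sell(price=99, qty=6): fills=none; bids=[-] asks=[#6:6@99 #4:4@102]
After op 7 [order #7] limit_sell(price=101, qty=3): fills=none; bids=[-] asks=[#6:6@99 #7:3@101 #4:4@102]
After op 8 [order #8] market_sell(qty=3): fills=none; bids=[-] asks=[#6:6@99 #7:3@101 #4:4@102]
After op 9 [order #9] limit_buy(price=98, qty=4): fills=none; bids=[#9:4@98] asks=[#6:6@99 #7:3@101 #4:4@102]

Answer: 4@95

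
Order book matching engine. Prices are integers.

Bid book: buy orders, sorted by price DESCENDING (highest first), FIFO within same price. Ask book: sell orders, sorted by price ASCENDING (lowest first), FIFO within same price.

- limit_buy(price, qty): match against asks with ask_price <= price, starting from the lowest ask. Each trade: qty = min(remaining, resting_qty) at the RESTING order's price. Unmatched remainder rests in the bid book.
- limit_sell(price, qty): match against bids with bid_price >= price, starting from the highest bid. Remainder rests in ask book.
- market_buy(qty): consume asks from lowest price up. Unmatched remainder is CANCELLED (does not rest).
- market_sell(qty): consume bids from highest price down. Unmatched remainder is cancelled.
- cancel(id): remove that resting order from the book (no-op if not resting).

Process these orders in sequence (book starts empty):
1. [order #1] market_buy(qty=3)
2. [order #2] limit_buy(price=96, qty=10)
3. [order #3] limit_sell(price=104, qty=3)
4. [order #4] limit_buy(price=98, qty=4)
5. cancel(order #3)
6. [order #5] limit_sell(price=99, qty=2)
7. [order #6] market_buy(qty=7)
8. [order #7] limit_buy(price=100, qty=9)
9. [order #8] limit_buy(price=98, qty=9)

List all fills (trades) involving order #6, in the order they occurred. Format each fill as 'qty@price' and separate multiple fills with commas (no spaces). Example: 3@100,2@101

Answer: 2@99

Derivation:
After op 1 [order #1] market_buy(qty=3): fills=none; bids=[-] asks=[-]
After op 2 [order #2] limit_buy(price=96, qty=10): fills=none; bids=[#2:10@96] asks=[-]
After op 3 [order #3] limit_sell(price=104, qty=3): fills=none; bids=[#2:10@96] asks=[#3:3@104]
After op 4 [order #4] limit_buy(price=98, qty=4): fills=none; bids=[#4:4@98 #2:10@96] asks=[#3:3@104]
After op 5 cancel(order #3): fills=none; bids=[#4:4@98 #2:10@96] asks=[-]
After op 6 [order #5] limit_sell(price=99, qty=2): fills=none; bids=[#4:4@98 #2:10@96] asks=[#5:2@99]
After op 7 [order #6] market_buy(qty=7): fills=#6x#5:2@99; bids=[#4:4@98 #2:10@96] asks=[-]
After op 8 [order #7] limit_buy(price=100, qty=9): fills=none; bids=[#7:9@100 #4:4@98 #2:10@96] asks=[-]
After op 9 [order #8] limit_buy(price=98, qty=9): fills=none; bids=[#7:9@100 #4:4@98 #8:9@98 #2:10@96] asks=[-]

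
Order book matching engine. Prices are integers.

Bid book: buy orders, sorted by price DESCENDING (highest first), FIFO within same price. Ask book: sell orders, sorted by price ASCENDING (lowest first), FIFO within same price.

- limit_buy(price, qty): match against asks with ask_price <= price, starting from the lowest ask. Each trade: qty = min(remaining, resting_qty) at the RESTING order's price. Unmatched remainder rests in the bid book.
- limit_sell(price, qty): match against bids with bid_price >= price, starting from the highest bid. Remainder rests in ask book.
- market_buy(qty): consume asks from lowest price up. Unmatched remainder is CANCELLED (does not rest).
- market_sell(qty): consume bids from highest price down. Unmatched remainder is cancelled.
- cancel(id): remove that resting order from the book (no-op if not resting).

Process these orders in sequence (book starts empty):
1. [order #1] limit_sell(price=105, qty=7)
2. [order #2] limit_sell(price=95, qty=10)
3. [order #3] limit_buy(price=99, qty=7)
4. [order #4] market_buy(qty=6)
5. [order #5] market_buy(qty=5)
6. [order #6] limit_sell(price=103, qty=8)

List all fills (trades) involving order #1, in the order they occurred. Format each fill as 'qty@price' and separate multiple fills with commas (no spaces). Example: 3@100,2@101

Answer: 3@105,4@105

Derivation:
After op 1 [order #1] limit_sell(price=105, qty=7): fills=none; bids=[-] asks=[#1:7@105]
After op 2 [order #2] limit_sell(price=95, qty=10): fills=none; bids=[-] asks=[#2:10@95 #1:7@105]
After op 3 [order #3] limit_buy(price=99, qty=7): fills=#3x#2:7@95; bids=[-] asks=[#2:3@95 #1:7@105]
After op 4 [order #4] market_buy(qty=6): fills=#4x#2:3@95 #4x#1:3@105; bids=[-] asks=[#1:4@105]
After op 5 [order #5] market_buy(qty=5): fills=#5x#1:4@105; bids=[-] asks=[-]
After op 6 [order #6] limit_sell(price=103, qty=8): fills=none; bids=[-] asks=[#6:8@103]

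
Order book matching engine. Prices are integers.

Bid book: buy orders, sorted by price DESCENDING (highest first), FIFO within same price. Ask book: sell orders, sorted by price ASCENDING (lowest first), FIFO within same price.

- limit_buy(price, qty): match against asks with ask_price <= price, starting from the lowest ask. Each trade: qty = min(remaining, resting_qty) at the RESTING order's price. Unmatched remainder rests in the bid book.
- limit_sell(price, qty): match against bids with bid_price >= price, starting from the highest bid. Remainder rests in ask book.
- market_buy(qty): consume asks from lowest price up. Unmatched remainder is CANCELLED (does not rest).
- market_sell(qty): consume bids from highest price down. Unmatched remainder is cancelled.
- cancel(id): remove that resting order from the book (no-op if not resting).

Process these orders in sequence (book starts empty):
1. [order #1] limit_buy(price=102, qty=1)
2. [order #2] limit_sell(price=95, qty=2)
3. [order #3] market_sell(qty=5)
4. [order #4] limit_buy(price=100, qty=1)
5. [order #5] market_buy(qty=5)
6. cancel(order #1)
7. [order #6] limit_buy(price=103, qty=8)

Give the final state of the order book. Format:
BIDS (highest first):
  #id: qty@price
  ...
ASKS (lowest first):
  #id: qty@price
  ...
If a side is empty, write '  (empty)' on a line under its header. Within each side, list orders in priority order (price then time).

Answer: BIDS (highest first):
  #6: 8@103
ASKS (lowest first):
  (empty)

Derivation:
After op 1 [order #1] limit_buy(price=102, qty=1): fills=none; bids=[#1:1@102] asks=[-]
After op 2 [order #2] limit_sell(price=95, qty=2): fills=#1x#2:1@102; bids=[-] asks=[#2:1@95]
After op 3 [order #3] market_sell(qty=5): fills=none; bids=[-] asks=[#2:1@95]
After op 4 [order #4] limit_buy(price=100, qty=1): fills=#4x#2:1@95; bids=[-] asks=[-]
After op 5 [order #5] market_buy(qty=5): fills=none; bids=[-] asks=[-]
After op 6 cancel(order #1): fills=none; bids=[-] asks=[-]
After op 7 [order #6] limit_buy(price=103, qty=8): fills=none; bids=[#6:8@103] asks=[-]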